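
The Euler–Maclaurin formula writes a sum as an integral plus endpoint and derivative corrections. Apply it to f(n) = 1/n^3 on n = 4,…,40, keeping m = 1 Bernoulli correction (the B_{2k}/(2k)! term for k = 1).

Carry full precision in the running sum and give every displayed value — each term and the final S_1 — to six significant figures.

∫_4^40 1/x^3 dx evaluates to 0.0309375.
½[f(4) + f(40)] = ½[0.0156250 + 1.56250e-05] = 0.00782031.
So far: 0.0387578.
Correction k=1: B_{2}/2! · (f^{(1)}(40) − f^{(1)}(4)) = 1/12 · (-1.17187e-06 − (-0.0117188)) = 0.000976465.

S_1 ≈ 0.0397343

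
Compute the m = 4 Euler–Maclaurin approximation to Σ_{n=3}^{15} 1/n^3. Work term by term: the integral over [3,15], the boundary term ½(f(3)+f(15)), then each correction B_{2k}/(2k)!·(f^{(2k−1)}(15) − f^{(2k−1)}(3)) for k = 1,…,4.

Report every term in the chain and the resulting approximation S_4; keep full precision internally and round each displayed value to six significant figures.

S_4 ≈ 0.0749773

Integral: ∫_3^15 1/x^3 dx = 0.0533333.
½[f(3) + f(15)] = ½[0.0370370 + 0.000296296] = 0.0186667.
So far: 0.0720000.
Correction k=1: B_{2}/2! · (f^{(1)}(15) − f^{(1)}(3)) = 1/12 · (-5.92593e-05 − (-0.0370370)) = 0.00308148.
Partial sum through k=1: 0.0750815.
Correction k=2: B_{4}/4! · (f^{(3)}(15) − f^{(3)}(3)) = −1/720 · (-5.26749e-06 − (-0.0823045)) = -0.000114305.
Partial sum through k=2: 0.0749672.
Correction k=3: B_{6}/6! · (f^{(5)}(15) − f^{(5)}(3)) = 1/30240 · (-9.83265e-07 − (-0.384088)) = 1.27013e-05.
Partial sum through k=3: 0.0749799.
Correction k=4: B_{8}/8! · (f^{(7)}(15) − f^{(7)}(3)) = −1/1209600 · (-3.14645e-07 − (-3.07270)) = -2.54026e-06.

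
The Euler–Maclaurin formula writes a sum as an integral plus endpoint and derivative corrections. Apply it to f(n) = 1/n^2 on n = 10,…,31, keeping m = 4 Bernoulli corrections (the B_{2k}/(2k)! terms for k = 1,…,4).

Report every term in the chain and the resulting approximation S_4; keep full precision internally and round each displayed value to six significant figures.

∫_10^31 1/x^2 dx evaluates to 0.0677419.
½[f(10) + f(31)] = ½[0.0100000 + 0.00104058] = 0.00552029.
Integral + boundary = 0.0732622.
Order-1 term: 1/12 · (-6.71344e-05 − (-0.00200000)) = 0.000161072.
Running total after k=1: 0.0734233.
Order-2 term: −1/720 · (-8.38306e-07 − (-0.000240000)) = -3.32169e-07.
Running total after k=2: 0.0734230.
Order-3 term: 1/30240 · (-2.61698e-08 − (-7.20000e-05)) = 2.38009e-09.
Running total after k=3: 0.0734230.
Order-4 term: −1/1209600 · (-1.52498e-09 − (-4.03200e-05)) = -3.33321e-11.

S_4 ≈ 0.0734230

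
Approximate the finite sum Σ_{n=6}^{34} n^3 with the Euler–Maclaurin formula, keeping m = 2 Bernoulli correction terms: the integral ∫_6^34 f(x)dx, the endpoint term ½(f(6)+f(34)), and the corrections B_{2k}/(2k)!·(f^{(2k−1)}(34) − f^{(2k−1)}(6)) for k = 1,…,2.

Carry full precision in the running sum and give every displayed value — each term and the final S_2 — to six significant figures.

Integral: ∫_6^34 x^3 dx = 333760.
½[f(6) + f(34)] = ½[216.000 + 39304.0] = 19760.0.
So far: 353520.
Correction k=1: B_{2}/2! · (f^{(1)}(34) − f^{(1)}(6)) = 1/12 · (3468.00 − 108.000) = 280.000.
After k=1: 353800.
Correction k=2: B_{4}/4! · (f^{(3)}(34) − f^{(3)}(6)) = −1/720 · (6.00000 − 6.00000) = 0.00000.

S_2 ≈ 353800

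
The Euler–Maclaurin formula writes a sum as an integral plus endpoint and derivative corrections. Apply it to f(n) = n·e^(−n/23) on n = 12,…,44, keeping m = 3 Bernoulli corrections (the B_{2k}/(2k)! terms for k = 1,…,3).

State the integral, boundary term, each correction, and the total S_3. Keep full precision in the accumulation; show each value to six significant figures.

S_3 ≈ 257.033

The integral term ∫_12^44 x·e^(−x/23) dx = 250.259.
Boundary: ½(f(12) + f(44)) = ½(7.12185 + 6.49574) = 6.80879.
Integral + boundary = 257.068.
Correction k=1: B_{2}/2! · (f^{(1)}(44) − f^{(1)}(12)) = 1/12 · (-0.134793 − 0.283842) = -0.0348862.
Partial sum through k=1: 257.033.
Correction k=2: B_{4}/4! · (f^{(3)}(44) − f^{(3)}(12)) = −1/720 · (0.000303342 − 0.00278037) = 3.44032e-06.
Partial sum through k=2: 257.033.
Correction k=3: B_{6}/6! · (f^{(5)}(44) − f^{(5)}(12)) = 1/30240 · (1.62853e-06 − 9.49751e-06) = -2.60218e-10.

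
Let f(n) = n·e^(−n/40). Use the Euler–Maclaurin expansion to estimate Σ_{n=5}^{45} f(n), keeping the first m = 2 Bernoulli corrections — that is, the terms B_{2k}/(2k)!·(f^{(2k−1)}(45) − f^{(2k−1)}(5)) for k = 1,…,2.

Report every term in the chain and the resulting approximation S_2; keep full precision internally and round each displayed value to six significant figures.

S_2 ≈ 494.119

The integral term ∫_5^45 x·e^(−x/40) dx = 484.676.
½[f(5) + f(45)] = ½[4.41248 + 14.6094] = 9.51092.
So far: 494.187.
Order-1 term: 1/12 · (-0.0405816 − 0.772185) = -0.0677305.
After k=1: 494.119.
Order-2 term: −1/720 · (0.000380452 − 0.00158574) = 1.67401e-06.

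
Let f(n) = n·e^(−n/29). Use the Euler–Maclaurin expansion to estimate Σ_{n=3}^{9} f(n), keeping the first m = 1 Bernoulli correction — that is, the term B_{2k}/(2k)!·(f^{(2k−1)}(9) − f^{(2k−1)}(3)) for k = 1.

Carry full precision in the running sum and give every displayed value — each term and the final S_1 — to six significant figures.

∫_3^9 x·e^(−x/29) dx evaluates to 28.8187.
Endpoint term: (f(3) + f(9))/2 = (2.70517 + 6.59875)/2 = 4.65196.
So far: 33.4707.
k=1: B_{2}/(2)! × [f^{(1)}(9) − f^{(1)}(3)] = 1/12 × (0.505651 − 0.808441) = -0.0252325.

S_1 ≈ 33.4455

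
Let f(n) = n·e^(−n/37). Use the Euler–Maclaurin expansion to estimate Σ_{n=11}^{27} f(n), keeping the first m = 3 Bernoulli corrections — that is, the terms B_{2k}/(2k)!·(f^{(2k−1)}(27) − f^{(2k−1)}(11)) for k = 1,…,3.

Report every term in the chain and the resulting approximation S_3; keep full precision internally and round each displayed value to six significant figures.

Integral: ∫_11^27 x·e^(−x/37) dx = 177.785.
Endpoint term: (f(11) + f(27))/2 = (8.17105 + 13.0151)/2 = 10.5931.
So far: 188.378.
Correction k=1: B_{2}/2! · (f^{(1)}(27) − f^{(1)}(11)) = 1/12 · (0.130281 − 0.521984) = -0.0326419.
Partial sum through k=1: 188.345.
Correction k=2: B_{4}/4! · (f^{(3)}(27) − f^{(3)}(11)) = −1/720 · (0.000799386 − 0.00146649) = 9.26539e-07.
Partial sum through k=2: 188.345.
Correction k=3: B_{6}/6! · (f^{(5)}(27) − f^{(5)}(11)) = 1/30240 · (1.09833e-06 − 1.86391e-06) = -2.53171e-11.

S_3 ≈ 188.345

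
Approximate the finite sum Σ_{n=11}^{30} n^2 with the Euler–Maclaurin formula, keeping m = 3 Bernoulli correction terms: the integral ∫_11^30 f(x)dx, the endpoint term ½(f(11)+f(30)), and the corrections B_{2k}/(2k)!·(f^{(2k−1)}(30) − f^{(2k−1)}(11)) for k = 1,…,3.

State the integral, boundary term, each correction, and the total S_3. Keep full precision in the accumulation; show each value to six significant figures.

S_3 ≈ 9070.00

∫_11^30 x^2 dx evaluates to 8556.33.
½[f(11) + f(30)] = ½[121.000 + 900.000] = 510.500.
Running total after boundary: 9066.83.
k=1: B_{2}/(2)! × [f^{(1)}(30) − f^{(1)}(11)] = 1/12 × (60.0000 − 22.0000) = 3.16667.
After k=1: 9070.00.
k=2: B_{4}/(4)! × [f^{(3)}(30) − f^{(3)}(11)] = −1/720 × (0.00000 − 0.00000) = 0.00000.
After k=2: 9070.00.
k=3: B_{6}/(6)! × [f^{(5)}(30) − f^{(5)}(11)] = 1/30240 × (0.00000 − 0.00000) = 0.00000.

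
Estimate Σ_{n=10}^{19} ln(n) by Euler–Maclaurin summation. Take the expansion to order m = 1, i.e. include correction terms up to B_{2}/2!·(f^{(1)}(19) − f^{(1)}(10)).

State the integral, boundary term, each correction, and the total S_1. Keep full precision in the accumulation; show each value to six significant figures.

S_1 ≈ 26.5381

Integral: ∫_10^19 ln(x) dx = 23.9185.
Endpoint term: (f(10) + f(19))/2 = (2.30259 + 2.94444)/2 = 2.62351.
Running total after boundary: 26.5420.
Correction k=1: B_{2}/2! · (f^{(1)}(19) − f^{(1)}(10)) = 1/12 · (0.0526316 − 0.100000) = -0.00394737.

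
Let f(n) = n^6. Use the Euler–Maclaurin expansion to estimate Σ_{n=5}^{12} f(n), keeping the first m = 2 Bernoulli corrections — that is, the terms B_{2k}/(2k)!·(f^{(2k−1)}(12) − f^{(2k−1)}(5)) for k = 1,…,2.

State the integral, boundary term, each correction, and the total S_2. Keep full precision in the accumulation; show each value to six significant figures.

S_2 ≈ 6.73106e+06

Integral: ∫_5^12 x^6 dx = 5.10767e+06.
½[f(5) + f(12)] = ½[15625.0 + 2.98598e+06] = 1.50080e+06.
Running total after boundary: 6.60847e+06.
Order-1 term: 1/12 · (1.49299e+06 − 18750.0) = 122854.
After k=1: 6.73133e+06.
Order-2 term: −1/720 · (207360 − 15000.0) = -267.167.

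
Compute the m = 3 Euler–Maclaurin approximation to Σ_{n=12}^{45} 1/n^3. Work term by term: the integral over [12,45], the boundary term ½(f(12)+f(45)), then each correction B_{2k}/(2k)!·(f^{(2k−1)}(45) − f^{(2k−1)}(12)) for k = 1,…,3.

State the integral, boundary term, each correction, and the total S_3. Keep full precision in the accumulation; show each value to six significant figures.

S_3 ≈ 0.00353212

∫_12^45 1/x^3 dx evaluates to 0.00322531.
Endpoint term: (f(12) + f(45))/2 = (0.000578704 + 1.09739e-05)/2 = 0.000294839.
Running total after boundary: 0.00352015.
Correction k=1: B_{2}/2! · (f^{(1)}(45) − f^{(1)}(12)) = 1/12 · (-7.31596e-07 − (-0.000144676)) = 1.19954e-05.
Partial sum through k=1: 0.00353214.
Correction k=2: B_{4}/4! · (f^{(3)}(45) − f^{(3)}(12)) = −1/720 · (-7.22564e-09 − (-2.00939e-05)) = -2.78981e-08.
Partial sum through k=2: 0.00353211.
Correction k=3: B_{6}/6! · (f^{(5)}(45) − f^{(5)}(12)) = 1/30240 · (-1.49865e-10 − (-5.86071e-06)) = 1.93802e-10.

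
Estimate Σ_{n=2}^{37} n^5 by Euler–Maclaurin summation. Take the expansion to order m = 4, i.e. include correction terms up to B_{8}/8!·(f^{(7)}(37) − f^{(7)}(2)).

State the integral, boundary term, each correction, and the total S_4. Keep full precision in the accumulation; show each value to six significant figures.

S_4 ≈ 4.63074e+08

The integral term ∫_2^37 x^5 dx = 4.27621e+08.
Boundary: ½(f(2) + f(37)) = ½(32.0000 + 6.93440e+07) = 3.46720e+07.
So far: 4.62293e+08.
k=1: B_{2}/(2)! × [f^{(1)}(37) − f^{(1)}(2)] = 1/12 × (9.37080e+06 − 80.0000) = 780894.
Running total after k=1: 4.63074e+08.
k=2: B_{4}/(4)! × [f^{(3)}(37) − f^{(3)}(2)] = −1/720 × (82140.0 − 240.000) = -113.750.
Running total after k=2: 4.63074e+08.
k=3: B_{6}/(6)! × [f^{(5)}(37) − f^{(5)}(2)] = 1/30240 × (120.000 − 120.000) = 0.00000.
Running total after k=3: 4.63074e+08.
k=4: B_{8}/(8)! × [f^{(7)}(37) − f^{(7)}(2)] = −1/1209600 × (0.00000 − 0.00000) = 0.00000.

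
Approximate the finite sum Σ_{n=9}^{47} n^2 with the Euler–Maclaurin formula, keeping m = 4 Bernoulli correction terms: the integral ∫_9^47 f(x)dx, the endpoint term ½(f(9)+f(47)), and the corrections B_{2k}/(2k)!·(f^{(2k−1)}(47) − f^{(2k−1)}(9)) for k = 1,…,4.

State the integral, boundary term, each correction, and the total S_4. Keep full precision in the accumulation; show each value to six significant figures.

S_4 ≈ 35516.0

Integral: ∫_9^47 x^2 dx = 34364.7.
Endpoint term: (f(9) + f(47))/2 = (81.0000 + 2209.00)/2 = 1145.00.
Running total after boundary: 35509.7.
k=1: B_{2}/(2)! × [f^{(1)}(47) − f^{(1)}(9)] = 1/12 × (94.0000 − 18.0000) = 6.33333.
Running total after k=1: 35516.0.
k=2: B_{4}/(4)! × [f^{(3)}(47) − f^{(3)}(9)] = −1/720 × (0.00000 − 0.00000) = 0.00000.
Running total after k=2: 35516.0.
k=3: B_{6}/(6)! × [f^{(5)}(47) − f^{(5)}(9)] = 1/30240 × (0.00000 − 0.00000) = 0.00000.
Running total after k=3: 35516.0.
k=4: B_{8}/(8)! × [f^{(7)}(47) − f^{(7)}(9)] = −1/1209600 × (0.00000 − 0.00000) = 0.00000.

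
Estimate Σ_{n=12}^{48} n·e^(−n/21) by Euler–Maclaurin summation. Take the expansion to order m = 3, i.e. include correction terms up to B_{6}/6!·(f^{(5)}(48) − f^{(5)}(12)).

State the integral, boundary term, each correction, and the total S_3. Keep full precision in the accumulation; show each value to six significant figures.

The integral term ∫_12^48 x·e^(−x/21) dx = 243.984.
Endpoint term: (f(12) + f(48))/2 = (6.77662 + 4.88167)/2 = 5.82914.
Integral + boundary = 249.813.
Correction k=1: B_{2}/2! · (f^{(1)}(48) − f^{(1)}(12)) = 1/12 · (-0.130759 − 0.242022) = -0.0310651.
Partial sum through k=1: 249.782.
Correction k=2: B_{4}/4! · (f^{(3)}(48) − f^{(3)}(12)) = −1/720 · (0.000164725 − 0.00310988) = 4.09050e-06.
Partial sum through k=2: 249.782.
Correction k=3: B_{6}/6! · (f^{(5)}(48) − f^{(5)}(12)) = 1/30240 · (1.41940e-06 − 1.28593e-05) = -3.78304e-10.

S_3 ≈ 249.782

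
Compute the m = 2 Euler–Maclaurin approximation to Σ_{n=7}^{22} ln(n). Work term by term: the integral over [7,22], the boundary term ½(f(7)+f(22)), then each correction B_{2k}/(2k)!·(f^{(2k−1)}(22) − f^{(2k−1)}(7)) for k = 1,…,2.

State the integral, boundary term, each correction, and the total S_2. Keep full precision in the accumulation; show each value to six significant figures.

S_2 ≈ 41.8919

∫_7^22 ln(x) dx evaluates to 39.3816.
Boundary: ½(f(7) + f(22)) = ½(1.94591 + 3.09104) = 2.51848.
Integral + boundary = 41.9000.
k=1: B_{2}/(2)! × [f^{(1)}(22) − f^{(1)}(7)] = 1/12 × (0.0454545 − 0.142857) = -0.00811688.
Running total after k=1: 41.8919.
k=2: B_{4}/(4)! × [f^{(3)}(22) − f^{(3)}(7)] = −1/720 × (0.000187829 − 0.00583090) = 7.83760e-06.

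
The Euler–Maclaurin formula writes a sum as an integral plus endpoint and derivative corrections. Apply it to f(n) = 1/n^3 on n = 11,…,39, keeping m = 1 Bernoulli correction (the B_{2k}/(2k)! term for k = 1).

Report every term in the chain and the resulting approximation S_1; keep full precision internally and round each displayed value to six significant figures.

∫_11^39 1/x^3 dx evaluates to 0.00380350.
Boundary: ½(f(11) + f(39)) = ½(0.000751315 + 1.68580e-05) = 0.000384086.
So far: 0.00418759.
Order-1 term: 1/12 · (-1.29677e-06 − (-0.000204904)) = 1.69673e-05.

S_1 ≈ 0.00420455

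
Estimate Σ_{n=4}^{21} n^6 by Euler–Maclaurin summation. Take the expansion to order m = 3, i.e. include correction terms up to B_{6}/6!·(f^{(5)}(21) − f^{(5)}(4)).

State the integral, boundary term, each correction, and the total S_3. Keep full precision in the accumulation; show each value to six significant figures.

S_3 ≈ 3.02221e+08

∫_4^21 x^6 dx evaluates to 2.57296e+08.
Boundary: ½(f(4) + f(21)) = ½(4096.00 + 8.57661e+07) = 4.28851e+07.
So far: 3.00181e+08.
k=1: B_{2}/(2)! × [f^{(1)}(21) − f^{(1)}(4)] = 1/12 × (2.45046e+07 − 6144.00) = 2.04154e+06.
Running total after k=1: 3.02223e+08.
k=2: B_{4}/(4)! × [f^{(3)}(21) − f^{(3)}(4)] = −1/720 × (1.11132e+06 − 7680.00) = -1532.83.
Running total after k=2: 3.02221e+08.
k=3: B_{6}/(6)! × [f^{(5)}(21) − f^{(5)}(4)] = 1/30240 × (15120.0 − 2880.00) = 0.404762.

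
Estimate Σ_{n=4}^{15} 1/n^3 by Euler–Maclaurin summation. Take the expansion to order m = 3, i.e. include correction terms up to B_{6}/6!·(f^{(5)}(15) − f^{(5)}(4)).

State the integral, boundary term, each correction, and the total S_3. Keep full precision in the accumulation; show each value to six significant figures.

S_3 ≈ 0.0379410

The integral term ∫_4^15 1/x^3 dx = 0.0290278.
Boundary: ½(f(4) + f(15)) = ½(0.0156250 + 0.000296296) = 0.00796065.
Running total after boundary: 0.0369884.
Order-1 term: 1/12 · (-5.92593e-05 − (-0.0117188)) = 0.000971624.
After k=1: 0.0379601.
Order-2 term: −1/720 · (-5.26749e-06 − (-0.0146484)) = -2.03377e-05.
After k=2: 0.0379397.
Order-3 term: 1/30240 · (-9.83265e-07 − (-0.0384521)) = 1.27153e-06.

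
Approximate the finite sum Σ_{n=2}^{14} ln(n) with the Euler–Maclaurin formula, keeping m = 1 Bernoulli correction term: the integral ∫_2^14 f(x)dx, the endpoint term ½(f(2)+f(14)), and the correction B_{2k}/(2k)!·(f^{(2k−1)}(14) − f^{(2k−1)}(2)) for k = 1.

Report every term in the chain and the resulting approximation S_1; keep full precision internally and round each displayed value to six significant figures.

The integral term ∫_2^14 ln(x) dx = 23.5605.
Endpoint term: (f(2) + f(14))/2 = (0.693147 + 2.63906)/2 = 1.66610.
So far: 25.2266.
Correction k=1: B_{2}/2! · (f^{(1)}(14) − f^{(1)}(2)) = 1/12 · (0.0714286 − 0.500000) = -0.0357143.

S_1 ≈ 25.1909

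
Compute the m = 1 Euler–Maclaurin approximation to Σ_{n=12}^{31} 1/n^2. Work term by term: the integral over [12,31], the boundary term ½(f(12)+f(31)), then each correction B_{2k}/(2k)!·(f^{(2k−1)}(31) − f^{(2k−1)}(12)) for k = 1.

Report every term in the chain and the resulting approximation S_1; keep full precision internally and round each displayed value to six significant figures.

The integral term ∫_12^31 1/x^2 dx = 0.0510753.
½[f(12) + f(31)] = ½[0.00694444 + 0.00104058] = 0.00399251.
Running total after boundary: 0.0550678.
Order-1 term: 1/12 · (-6.71344e-05 − (-0.00115741)) = 9.08561e-05.

S_1 ≈ 0.0551586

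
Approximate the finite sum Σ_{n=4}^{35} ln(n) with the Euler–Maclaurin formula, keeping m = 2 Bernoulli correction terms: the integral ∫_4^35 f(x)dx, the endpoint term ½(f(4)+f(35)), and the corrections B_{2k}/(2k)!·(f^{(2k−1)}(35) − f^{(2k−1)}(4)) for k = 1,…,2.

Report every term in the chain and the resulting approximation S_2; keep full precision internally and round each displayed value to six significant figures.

S_2 ≈ 90.3444

The integral term ∫_4^35 ln(x) dx = 87.8920.
Boundary: ½(f(4) + f(35)) = ½(1.38629 + 3.55535) = 2.47082.
Integral + boundary = 90.3628.
Correction k=1: B_{2}/2! · (f^{(1)}(35) − f^{(1)}(4)) = 1/12 · (0.0285714 − 0.250000) = -0.0184524.
Running total after k=1: 90.3444.
Correction k=2: B_{4}/4! · (f^{(3)}(35) − f^{(3)}(4)) = −1/720 · (4.66472e-05 − 0.0312500) = 4.33380e-05.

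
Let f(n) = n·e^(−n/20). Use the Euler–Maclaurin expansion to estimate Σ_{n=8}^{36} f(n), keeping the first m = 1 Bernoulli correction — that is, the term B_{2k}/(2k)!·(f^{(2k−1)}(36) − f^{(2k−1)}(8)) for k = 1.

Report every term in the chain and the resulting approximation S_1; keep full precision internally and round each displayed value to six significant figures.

∫_8^36 x·e^(−x/20) dx evaluates to 190.244.
½[f(8) + f(36)] = ½[5.36256 + 5.95076] = 5.65666.
Running total after boundary: 195.901.
Correction k=1: B_{2}/2! · (f^{(1)}(36) − f^{(1)}(8)) = 1/12 · (-0.132239 − 0.402192) = -0.0445359.

S_1 ≈ 195.857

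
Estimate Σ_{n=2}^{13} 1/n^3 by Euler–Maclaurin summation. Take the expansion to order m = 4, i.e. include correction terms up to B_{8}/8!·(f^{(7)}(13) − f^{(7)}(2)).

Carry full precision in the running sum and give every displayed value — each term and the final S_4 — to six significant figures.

The integral term ∫_2^13 1/x^3 dx = 0.122041.
½[f(2) + f(13)] = ½[0.125000 + 0.000455166] = 0.0627276.
Integral + boundary = 0.184769.
k=1: B_{2}/(2)! × [f^{(1)}(13) − f^{(1)}(2)] = 1/12 × (-0.000105038 − (-0.187500)) = 0.0156162.
After k=1: 0.200385.
k=2: B_{4}/(4)! × [f^{(3)}(13) − f^{(3)}(2)] = −1/720 × (-1.24306e-05 − (-0.937500)) = -0.00130207.
After k=2: 0.199083.
k=3: B_{6}/(6)! × [f^{(5)}(13) − f^{(5)}(2)] = 1/30240 × (-3.08925e-06 − (-9.84375)) = 0.000325521.
After k=3: 0.199409.
k=4: B_{8}/(8)! × [f^{(7)}(13) − f^{(7)}(2)] = −1/1209600 × (-1.31613e-06 − (-177.188)) = -0.000146484.

S_4 ≈ 0.199262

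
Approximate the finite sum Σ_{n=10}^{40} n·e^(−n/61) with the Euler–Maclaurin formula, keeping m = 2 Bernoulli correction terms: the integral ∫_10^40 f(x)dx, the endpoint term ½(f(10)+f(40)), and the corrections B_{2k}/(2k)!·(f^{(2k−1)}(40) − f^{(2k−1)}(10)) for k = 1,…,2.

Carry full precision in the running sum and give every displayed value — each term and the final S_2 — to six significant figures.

S_2 ≈ 492.801

Integral: ∫_10^40 x·e^(−x/61) dx = 478.220.
Endpoint term: (f(10) + f(40))/2 = (8.48798 + 20.7624)/2 = 14.6252.
Running total after boundary: 492.845.
Correction k=1: B_{2}/2! · (f^{(1)}(40) − f^{(1)}(10)) = 1/12 · (0.178692 − 0.709651) = -0.0442465.
Partial sum through k=1: 492.801.
Correction k=2: B_{4}/4! · (f^{(3)}(40) − f^{(3)}(10)) = −1/720 · (0.000327012 − 0.000646935) = 4.44338e-07.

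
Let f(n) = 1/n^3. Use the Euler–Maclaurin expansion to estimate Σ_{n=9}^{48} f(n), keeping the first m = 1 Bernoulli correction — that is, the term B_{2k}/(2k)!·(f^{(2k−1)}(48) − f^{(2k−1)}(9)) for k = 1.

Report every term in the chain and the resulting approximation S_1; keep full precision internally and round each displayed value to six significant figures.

S_1 ≈ 0.00668427

The integral term ∫_9^48 1/x^3 dx = 0.00595583.
Boundary: ½(f(9) + f(48)) = ½(0.00137174 + 9.04225e-06) = 0.000690392.
So far: 0.00664622.
Correction k=1: B_{2}/2! · (f^{(1)}(48) − f^{(1)}(9)) = 1/12 · (-5.65140e-07 − (-0.000457247)) = 3.80569e-05.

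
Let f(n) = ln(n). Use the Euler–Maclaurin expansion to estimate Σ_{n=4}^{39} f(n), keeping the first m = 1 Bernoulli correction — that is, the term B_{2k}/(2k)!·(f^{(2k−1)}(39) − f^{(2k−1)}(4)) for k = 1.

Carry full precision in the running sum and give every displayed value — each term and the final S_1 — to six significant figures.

S_1 ≈ 104.840

The integral term ∫_4^39 ln(x) dx = 102.334.
Boundary: ½(f(4) + f(39)) = ½(1.38629 + 3.66356) = 2.52493.
Integral + boundary = 104.859.
Order-1 term: 1/12 · (0.0256410 − 0.250000) = -0.0186966.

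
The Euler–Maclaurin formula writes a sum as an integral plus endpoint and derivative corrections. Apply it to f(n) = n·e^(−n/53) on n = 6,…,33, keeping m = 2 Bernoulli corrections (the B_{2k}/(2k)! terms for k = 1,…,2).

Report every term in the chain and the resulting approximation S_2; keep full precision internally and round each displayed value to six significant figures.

S_2 ≈ 358.303

∫_6^33 x·e^(−x/53) dx evaluates to 346.820.
½[f(6) + f(33)] = ½[5.35779 + 17.7053] = 11.5316.
Running total after boundary: 358.352.
Order-1 term: 1/12 · (0.202462 − 0.791875) = -0.0491177.
Partial sum through k=1: 358.303.
Order-2 term: −1/720 · (0.000454081 − 0.000917695) = 6.43909e-07.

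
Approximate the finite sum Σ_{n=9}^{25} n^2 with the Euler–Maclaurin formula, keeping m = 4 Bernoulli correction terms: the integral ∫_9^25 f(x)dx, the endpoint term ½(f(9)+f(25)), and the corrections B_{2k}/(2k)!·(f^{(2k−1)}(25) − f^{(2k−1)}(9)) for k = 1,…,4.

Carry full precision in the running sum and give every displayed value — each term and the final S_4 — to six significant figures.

S_4 ≈ 5321.00

∫_9^25 x^2 dx evaluates to 4965.33.
½[f(9) + f(25)] = ½[81.0000 + 625.000] = 353.000.
Running total after boundary: 5318.33.
k=1: B_{2}/(2)! × [f^{(1)}(25) − f^{(1)}(9)] = 1/12 × (50.0000 − 18.0000) = 2.66667.
After k=1: 5321.00.
k=2: B_{4}/(4)! × [f^{(3)}(25) − f^{(3)}(9)] = −1/720 × (0.00000 − 0.00000) = 0.00000.
After k=2: 5321.00.
k=3: B_{6}/(6)! × [f^{(5)}(25) − f^{(5)}(9)] = 1/30240 × (0.00000 − 0.00000) = 0.00000.
After k=3: 5321.00.
k=4: B_{8}/(8)! × [f^{(7)}(25) − f^{(7)}(9)] = −1/1209600 × (0.00000 − 0.00000) = 0.00000.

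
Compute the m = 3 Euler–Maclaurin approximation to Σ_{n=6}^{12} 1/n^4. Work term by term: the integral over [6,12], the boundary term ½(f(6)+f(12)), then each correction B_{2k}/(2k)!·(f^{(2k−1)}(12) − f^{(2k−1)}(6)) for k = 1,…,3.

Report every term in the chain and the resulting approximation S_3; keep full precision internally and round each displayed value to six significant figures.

The integral term ∫_6^12 1/x^4 dx = 0.00135031.
½[f(6) + f(12)] = ½[0.000771605 + 4.82253e-05] = 0.000409915.
Integral + boundary = 0.00176022.
Order-1 term: 1/12 · (-1.60751e-05 − (-0.000514403)) = 4.15273e-05.
Partial sum through k=1: 0.00180175.
Order-2 term: −1/720 · (-3.34898e-06 − (-0.000428669)) = -5.90723e-07.
Partial sum through k=2: 0.00180116.
Order-3 term: 1/30240 · (-1.30238e-06 − (-0.000666819)) = 2.20078e-08.

S_3 ≈ 0.00180118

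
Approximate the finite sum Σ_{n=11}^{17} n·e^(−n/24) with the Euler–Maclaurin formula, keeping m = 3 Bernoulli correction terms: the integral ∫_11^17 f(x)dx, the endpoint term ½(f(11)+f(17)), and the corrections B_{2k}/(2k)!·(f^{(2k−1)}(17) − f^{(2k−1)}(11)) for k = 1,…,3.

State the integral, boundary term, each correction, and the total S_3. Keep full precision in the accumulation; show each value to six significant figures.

Integral: ∫_11^17 x·e^(−x/24) dx = 46.5779.
½[f(11) + f(17)] = ½[6.95570 + 8.37189] = 7.66380.
Integral + boundary = 54.2417.
k=1: B_{2}/(2)! × [f^{(1)}(17) − f^{(1)}(11)] = 1/12 × (0.143635 − 0.342516) = -0.0165734.
After k=1: 54.2252.
k=2: B_{4}/(4)! × [f^{(3)}(17) − f^{(3)}(11)] = −1/720 × (0.00195931 − 0.00279026) = 1.15409e-06.
After k=2: 54.2252.
k=3: B_{6}/(6)! × [f^{(5)}(17) − f^{(5)}(11)] = 1/30240 × (6.37024e-06 − 8.65603e-06) = -7.55882e-11.

S_3 ≈ 54.2252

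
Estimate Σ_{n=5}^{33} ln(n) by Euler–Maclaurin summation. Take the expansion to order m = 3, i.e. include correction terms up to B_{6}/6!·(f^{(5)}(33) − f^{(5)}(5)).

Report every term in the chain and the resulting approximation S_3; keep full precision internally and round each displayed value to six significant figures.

S_3 ≈ 81.8764

The integral term ∫_5^33 ln(x) dx = 79.3376.
Boundary: ½(f(5) + f(33)) = ½(1.60944 + 3.49651) = 2.55297.
Running total after boundary: 81.8905.
Correction k=1: B_{2}/2! · (f^{(1)}(33) − f^{(1)}(5)) = 1/12 · (0.0303030 − 0.200000) = -0.0141414.
Partial sum through k=1: 81.8764.
Correction k=2: B_{4}/4! · (f^{(3)}(33) − f^{(3)}(5)) = −1/720 · (5.56529e-05 − 0.0160000) = 2.21449e-05.
Partial sum through k=2: 81.8764.
Correction k=3: B_{6}/6! · (f^{(5)}(33) − f^{(5)}(5)) = 1/30240 · (6.13256e-07 − 0.00768000) = -2.53948e-07.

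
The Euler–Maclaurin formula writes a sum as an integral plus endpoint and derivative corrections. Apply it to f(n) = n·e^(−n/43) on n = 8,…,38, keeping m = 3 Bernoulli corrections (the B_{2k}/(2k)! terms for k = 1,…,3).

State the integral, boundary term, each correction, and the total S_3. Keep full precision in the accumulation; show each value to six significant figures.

The integral term ∫_8^38 x·e^(−x/43) dx = 381.382.
½[f(8) + f(38)] = ½[6.64188 + 15.7032] = 11.1725.
Running total after boundary: 392.555.
k=1: B_{2}/(2)! × [f^{(1)}(38) − f^{(1)}(8)] = 1/12 × (0.0480514 − 0.675773) = -0.0523101.
Running total after k=1: 392.502.
k=2: B_{4}/(4)! × [f^{(3)}(38) − f^{(3)}(8)] = −1/720 × (0.000472978 − 0.00126352) = 1.09797e-06.
Running total after k=2: 392.502.
k=3: B_{6}/(6)! × [f^{(5)}(38) − f^{(5)}(8)] = 1/30240 × (4.97549e-07 − 1.16904e-06) = -2.22054e-11.

S_3 ≈ 392.502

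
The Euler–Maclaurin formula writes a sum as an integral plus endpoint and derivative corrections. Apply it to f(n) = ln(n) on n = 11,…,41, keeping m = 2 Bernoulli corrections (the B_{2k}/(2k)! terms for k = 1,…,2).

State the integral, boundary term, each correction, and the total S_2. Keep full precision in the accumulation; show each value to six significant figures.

S_2 ≈ 98.9298

∫_11^41 ln(x) dx evaluates to 95.8796.
Boundary: ½(f(11) + f(41)) = ½(2.39790 + 3.71357) = 3.05573.
Integral + boundary = 98.9353.
k=1: B_{2}/(2)! × [f^{(1)}(41) − f^{(1)}(11)] = 1/12 × (0.0243902 − 0.0909091) = -0.00554324.
After k=1: 98.9298.
k=2: B_{4}/(4)! × [f^{(3)}(41) − f^{(3)}(11)] = −1/720 × (2.90187e-05 − 0.00150263) = 2.04668e-06.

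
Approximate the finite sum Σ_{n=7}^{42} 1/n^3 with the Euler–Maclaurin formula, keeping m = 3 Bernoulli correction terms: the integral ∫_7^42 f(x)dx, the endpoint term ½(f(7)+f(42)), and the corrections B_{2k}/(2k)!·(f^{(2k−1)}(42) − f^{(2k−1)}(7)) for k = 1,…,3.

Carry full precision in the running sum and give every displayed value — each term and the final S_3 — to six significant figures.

S_3 ≈ 0.0114885

The integral term ∫_7^42 1/x^3 dx = 0.00992063.
Boundary: ½(f(7) + f(42)) = ½(0.00291545 + 1.34975e-05) = 0.00146447.
So far: 0.0113851.
Order-1 term: 1/12 · (-9.64104e-07 − (-0.00124948)) = 0.000104043.
After k=1: 0.0114892.
Order-2 term: −1/720 · (-1.09309e-08 − (-0.000509992)) = -7.08306e-07.
After k=2: 0.0114884.
Order-3 term: 1/30240 · (-2.60259e-10 − (-0.000437136)) = 1.44555e-08.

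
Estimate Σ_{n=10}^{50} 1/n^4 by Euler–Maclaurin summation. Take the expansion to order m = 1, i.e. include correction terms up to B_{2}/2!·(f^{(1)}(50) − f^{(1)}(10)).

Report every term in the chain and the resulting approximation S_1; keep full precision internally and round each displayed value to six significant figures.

∫_10^50 1/x^4 dx evaluates to 0.000330667.
Boundary: ½(f(10) + f(50)) = ½(0.000100000 + 1.60000e-07) = 5.00800e-05.
So far: 0.000380747.
k=1: B_{2}/(2)! × [f^{(1)}(50) − f^{(1)}(10)] = 1/12 × (-1.28000e-08 − (-4.00000e-05)) = 3.33227e-06.

S_1 ≈ 0.000384079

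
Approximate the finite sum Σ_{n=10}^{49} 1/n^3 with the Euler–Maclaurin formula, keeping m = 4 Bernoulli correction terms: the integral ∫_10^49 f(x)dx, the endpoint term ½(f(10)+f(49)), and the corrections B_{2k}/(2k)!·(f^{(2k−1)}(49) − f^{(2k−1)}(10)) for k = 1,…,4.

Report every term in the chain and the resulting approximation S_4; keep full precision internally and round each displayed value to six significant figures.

S_4 ≈ 0.00532088

∫_10^49 1/x^3 dx evaluates to 0.00479175.
Boundary: ½(f(10) + f(49)) = ½(0.00100000 + 8.49986e-06) = 0.000504250.
Integral + boundary = 0.00529600.
Correction k=1: B_{2}/2! · (f^{(1)}(49) − f^{(1)}(10)) = 1/12 · (-5.20400e-07 − (-0.000300000)) = 2.49566e-05.
Running total after k=1: 0.00532096.
Correction k=2: B_{4}/4! · (f^{(3)}(49) − f^{(3)}(10)) = −1/720 · (-4.33486e-09 − (-6.00000e-05)) = -8.33273e-08.
Running total after k=2: 0.00532088.
Correction k=3: B_{6}/6! · (f^{(5)}(49) − f^{(5)}(10)) = 1/30240 · (-7.58284e-11 − (-2.52000e-05)) = 8.33331e-10.
Running total after k=3: 0.00532088.
Correction k=4: B_{8}/8! · (f^{(7)}(49) − f^{(7)}(10)) = −1/1209600 · (-2.27390e-12 − (-1.81440e-05)) = -1.50000e-11.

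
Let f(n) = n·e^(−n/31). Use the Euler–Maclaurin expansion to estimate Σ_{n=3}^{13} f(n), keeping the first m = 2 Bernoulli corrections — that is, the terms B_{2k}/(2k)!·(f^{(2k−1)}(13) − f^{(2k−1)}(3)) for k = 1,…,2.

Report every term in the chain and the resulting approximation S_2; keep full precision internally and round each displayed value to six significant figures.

S_2 ≈ 65.5885

∫_3^13 x·e^(−x/31) dx evaluates to 59.9898.
Boundary: ½(f(3) + f(13)) = ½(2.72328 + 8.54712) = 5.63520.
Integral + boundary = 65.6250.
Correction k=1: B_{2}/2! · (f^{(1)}(13) − f^{(1)}(3)) = 1/12 · (0.381757 − 0.819913) = -0.0365130.
Running total after k=1: 65.5885.
Correction k=2: B_{4}/4! · (f^{(3)}(13) − f^{(3)}(3)) = −1/720 · (0.00176556 − 0.00274239) = 1.35671e-06.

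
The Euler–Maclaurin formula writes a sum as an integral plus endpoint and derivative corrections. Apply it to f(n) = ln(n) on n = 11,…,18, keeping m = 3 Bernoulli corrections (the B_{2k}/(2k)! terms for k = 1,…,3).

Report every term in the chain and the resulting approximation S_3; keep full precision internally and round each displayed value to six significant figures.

∫_11^18 ln(x) dx evaluates to 18.6498.
Boundary: ½(f(11) + f(18)) = ½(2.39790 + 2.89037) = 2.64413.
So far: 21.2940.
Correction k=1: B_{2}/2! · (f^{(1)}(18) − f^{(1)}(11)) = 1/12 · (0.0555556 − 0.0909091) = -0.00294613.
Partial sum through k=1: 21.2910.
Correction k=2: B_{4}/4! · (f^{(3)}(18) − f^{(3)}(11)) = −1/720 · (0.000342936 − 0.00150263) = 1.61069e-06.
Partial sum through k=2: 21.2910.
Correction k=3: B_{6}/6! · (f^{(5)}(18) − f^{(5)}(11)) = 1/30240 · (1.27013e-05 − 0.000149021) = -4.50793e-09.

S_3 ≈ 21.2910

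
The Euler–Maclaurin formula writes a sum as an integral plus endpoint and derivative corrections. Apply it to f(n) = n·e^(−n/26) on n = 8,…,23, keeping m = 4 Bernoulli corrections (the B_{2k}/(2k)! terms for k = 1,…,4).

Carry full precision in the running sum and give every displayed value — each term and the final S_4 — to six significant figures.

The integral term ∫_8^23 x·e^(−x/26) dx = 123.865.
Endpoint term: (f(8) + f(23))/2 = (5.88113 + 9.49608)/2 = 7.68860.
Integral + boundary = 131.554.
k=1: B_{2}/(2)! × [f^{(1)}(23) − f^{(1)}(8)] = 1/12 × (0.0476392 − 0.508944) = -0.0384421.
Running total after k=1: 131.515.
k=2: B_{4}/(4)! × [f^{(3)}(23) − f^{(3)}(8)] = −1/720 × (0.00129199 − 0.00292785) = 2.27203e-06.
Running total after k=2: 131.515.
k=3: B_{6}/(6)! × [f^{(5)}(23) − f^{(5)}(8)] = 1/30240 × (3.71821e-06 − 7.54856e-06) = -1.26665e-10.
Running total after k=3: 131.515.
k=4: B_{8}/(8)! × [f^{(7)}(23) − f^{(7)}(8)] = −1/1209600 × (8.17335e-09 − 1.59260e-08) = 6.40927e-15.

S_4 ≈ 131.515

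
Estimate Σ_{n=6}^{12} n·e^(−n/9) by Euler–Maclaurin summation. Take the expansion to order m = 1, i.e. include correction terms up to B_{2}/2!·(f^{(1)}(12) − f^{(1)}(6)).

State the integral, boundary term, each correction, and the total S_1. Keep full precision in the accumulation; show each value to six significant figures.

S_1 ≈ 22.5917

Integral: ∫_6^12 x·e^(−x/9) dx = 19.4915.
½[f(6) + f(12)] = ½[3.08050 + 3.16317] = 3.12183.
Running total after boundary: 22.6133.
k=1: B_{2}/(2)! × [f^{(1)}(12) − f^{(1)}(6)] = 1/12 × (-0.0878657 − 0.171139) = -0.0215837.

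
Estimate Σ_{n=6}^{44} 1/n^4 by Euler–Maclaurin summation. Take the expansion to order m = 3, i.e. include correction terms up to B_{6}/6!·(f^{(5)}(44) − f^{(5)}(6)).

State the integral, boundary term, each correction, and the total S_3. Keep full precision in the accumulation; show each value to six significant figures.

S_3 ≈ 0.00196752

Integral: ∫_6^44 1/x^4 dx = 0.00153930.
Boundary: ½(f(6) + f(44)) = ½(0.000771605 + 2.66802e-07) = 0.000385936.
Integral + boundary = 0.00192523.
Correction k=1: B_{2}/2! · (f^{(1)}(44) − f^{(1)}(6)) = 1/12 · (-2.42547e-08 − (-0.000514403)) = 4.28649e-05.
Running total after k=1: 0.00196810.
Correction k=2: B_{4}/4! · (f^{(3)}(44) − f^{(3)}(6)) = −1/720 · (-3.75848e-10 − (-0.000428669)) = -5.95374e-07.
Running total after k=2: 0.00196750.
Correction k=3: B_{6}/6! · (f^{(5)}(44) − f^{(5)}(6)) = 1/30240 · (-1.08716e-11 − (-0.000666819)) = 2.20509e-08.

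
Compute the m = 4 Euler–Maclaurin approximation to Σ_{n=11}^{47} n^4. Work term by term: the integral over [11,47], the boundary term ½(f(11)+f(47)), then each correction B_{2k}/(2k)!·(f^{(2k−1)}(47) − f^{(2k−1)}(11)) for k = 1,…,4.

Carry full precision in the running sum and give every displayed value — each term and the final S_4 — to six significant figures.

S_4 ≈ 4.83181e+07

∫_11^47 x^4 dx evaluates to 4.58368e+07.
Boundary: ½(f(11) + f(47)) = ½(14641.0 + 4.87968e+06) = 2.44716e+06.
So far: 4.82840e+07.
Correction k=1: B_{2}/2! · (f^{(1)}(47) − f^{(1)}(11)) = 1/12 · (415292 − 5324.00) = 34164.0.
Running total after k=1: 4.83181e+07.
Correction k=2: B_{4}/4! · (f^{(3)}(47) − f^{(3)}(11)) = −1/720 · (1128.00 − 264.000) = -1.20000.
Running total after k=2: 4.83181e+07.
Correction k=3: B_{6}/6! · (f^{(5)}(47) − f^{(5)}(11)) = 1/30240 · (0.00000 − 0.00000) = 0.00000.
Running total after k=3: 4.83181e+07.
Correction k=4: B_{8}/8! · (f^{(7)}(47) − f^{(7)}(11)) = −1/1209600 · (0.00000 − 0.00000) = 0.00000.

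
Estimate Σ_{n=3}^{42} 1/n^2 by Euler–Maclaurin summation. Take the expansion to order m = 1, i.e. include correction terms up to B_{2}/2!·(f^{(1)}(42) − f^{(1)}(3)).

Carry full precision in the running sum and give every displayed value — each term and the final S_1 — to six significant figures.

∫_3^42 1/x^2 dx evaluates to 0.309524.
½[f(3) + f(42)] = ½[0.111111 + 0.000566893] = 0.0558390.
Integral + boundary = 0.365363.
k=1: B_{2}/(2)! × [f^{(1)}(42) − f^{(1)}(3)] = 1/12 × (-2.69949e-05 − (-0.0740741)) = 0.00617059.

S_1 ≈ 0.371533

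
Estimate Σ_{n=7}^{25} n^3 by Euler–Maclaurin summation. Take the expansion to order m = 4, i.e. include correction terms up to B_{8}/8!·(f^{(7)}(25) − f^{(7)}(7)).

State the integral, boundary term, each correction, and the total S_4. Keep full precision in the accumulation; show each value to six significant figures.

S_4 ≈ 105184

Integral: ∫_7^25 x^3 dx = 97056.0.
Boundary: ½(f(7) + f(25)) = ½(343.000 + 15625.0) = 7984.00.
So far: 105040.
Order-1 term: 1/12 · (1875.00 − 147.000) = 144.000.
Partial sum through k=1: 105184.
Order-2 term: −1/720 · (6.00000 − 6.00000) = 0.00000.
Partial sum through k=2: 105184.
Order-3 term: 1/30240 · (0.00000 − 0.00000) = 0.00000.
Partial sum through k=3: 105184.
Order-4 term: −1/1209600 · (0.00000 − 0.00000) = 0.00000.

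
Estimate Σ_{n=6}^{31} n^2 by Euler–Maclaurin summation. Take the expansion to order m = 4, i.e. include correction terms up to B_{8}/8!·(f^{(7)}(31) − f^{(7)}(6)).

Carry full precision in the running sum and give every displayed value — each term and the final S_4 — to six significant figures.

∫_6^31 x^2 dx evaluates to 9858.33.
Boundary: ½(f(6) + f(31)) = ½(36.0000 + 961.000) = 498.500.
Running total after boundary: 10356.8.
Order-1 term: 1/12 · (62.0000 − 12.0000) = 4.16667.
Running total after k=1: 10361.0.
Order-2 term: −1/720 · (0.00000 − 0.00000) = 0.00000.
Running total after k=2: 10361.0.
Order-3 term: 1/30240 · (0.00000 − 0.00000) = 0.00000.
Running total after k=3: 10361.0.
Order-4 term: −1/1209600 · (0.00000 − 0.00000) = 0.00000.

S_4 ≈ 10361.0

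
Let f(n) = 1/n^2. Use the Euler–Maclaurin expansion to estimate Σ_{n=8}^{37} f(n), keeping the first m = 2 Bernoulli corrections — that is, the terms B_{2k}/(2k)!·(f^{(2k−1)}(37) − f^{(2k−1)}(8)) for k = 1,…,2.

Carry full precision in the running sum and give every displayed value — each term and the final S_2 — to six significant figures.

S_2 ≈ 0.106472

The integral term ∫_8^37 1/x^2 dx = 0.0979730.
Endpoint term: (f(8) + f(37))/2 = (0.0156250 + 0.000730460)/2 = 0.00817773.
Integral + boundary = 0.106151.
Correction k=1: B_{2}/2! · (f^{(1)}(37) − f^{(1)}(8)) = 1/12 · (-3.94843e-05 − (-0.00390625)) = 0.000322230.
Running total after k=1: 0.106473.
Correction k=2: B_{4}/4! · (f^{(3)}(37) − f^{(3)}(8)) = −1/720 · (-3.46101e-07 − (-0.000732422)) = -1.01677e-06.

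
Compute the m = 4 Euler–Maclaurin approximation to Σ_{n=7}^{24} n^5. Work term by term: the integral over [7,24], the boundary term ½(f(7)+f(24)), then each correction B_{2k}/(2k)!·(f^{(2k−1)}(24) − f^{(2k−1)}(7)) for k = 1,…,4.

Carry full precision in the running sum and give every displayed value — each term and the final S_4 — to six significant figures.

∫_7^24 x^5 dx evaluates to 3.18309e+07.
Boundary: ½(f(7) + f(24)) = ½(16807.0 + 7.96262e+06) = 3.98972e+06.
Integral + boundary = 3.58206e+07.
Order-1 term: 1/12 · (1.65888e+06 − 12005.0) = 137240.
Running total after k=1: 3.59578e+07.
Order-2 term: −1/720 · (34560.0 − 2940.00) = -43.9167.
Running total after k=2: 3.59578e+07.
Order-3 term: 1/30240 · (120.000 − 120.000) = 0.00000.
Running total after k=3: 3.59578e+07.
Order-4 term: −1/1209600 · (0.00000 − 0.00000) = 0.00000.

S_4 ≈ 3.59578e+07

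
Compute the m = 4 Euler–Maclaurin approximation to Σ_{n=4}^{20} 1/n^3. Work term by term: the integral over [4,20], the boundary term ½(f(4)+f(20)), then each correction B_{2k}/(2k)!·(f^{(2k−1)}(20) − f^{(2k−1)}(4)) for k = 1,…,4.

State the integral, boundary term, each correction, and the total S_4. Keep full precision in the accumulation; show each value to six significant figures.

∫_4^20 1/x^3 dx evaluates to 0.0300000.
Boundary: ½(f(4) + f(20)) = ½(0.0156250 + 0.000125000) = 0.00787500.
Running total after boundary: 0.0378750.
Correction k=1: B_{2}/2! · (f^{(1)}(20) − f^{(1)}(4)) = 1/12 · (-1.87500e-05 − (-0.0117188)) = 0.000975000.
Running total after k=1: 0.0388500.
Correction k=2: B_{4}/4! · (f^{(3)}(20) − f^{(3)}(4)) = −1/720 · (-9.37500e-07 − (-0.0146484)) = -2.03437e-05.
Running total after k=2: 0.0388297.
Correction k=3: B_{6}/6! · (f^{(5)}(20) − f^{(5)}(4)) = 1/30240 · (-9.84375e-08 − (-0.0384521)) = 1.27156e-06.
Running total after k=3: 0.0388309.
Correction k=4: B_{8}/8! · (f^{(7)}(20) − f^{(7)}(4)) = −1/1209600 · (-1.77188e-08 − (-0.173035)) = -1.43051e-07.

S_4 ≈ 0.0388308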